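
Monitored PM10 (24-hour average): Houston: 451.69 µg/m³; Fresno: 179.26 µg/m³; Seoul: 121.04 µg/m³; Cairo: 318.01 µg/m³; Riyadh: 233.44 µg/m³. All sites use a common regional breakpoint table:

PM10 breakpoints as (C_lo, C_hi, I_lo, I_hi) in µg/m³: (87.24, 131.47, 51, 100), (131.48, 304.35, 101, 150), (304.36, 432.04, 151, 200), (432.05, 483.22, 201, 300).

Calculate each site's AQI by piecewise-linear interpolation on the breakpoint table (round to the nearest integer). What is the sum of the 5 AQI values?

Houston: row 432.05–483.22 (AQI 201–300). (300−201)·(451.69−432.05)/(483.22−432.05) + 201 = 99·19.64/51.17 + 201 ≈ 239.00 → 239.
Fresno 179.26: bracket 131.48–304.35 → index 101–150; slope 49/172.87, offset 47.78.
AQI = 101 + 49/172.87·47.78 ≈ 114.54 ⇒ 115.
Seoul 121.04: bracket 87.24–131.47 → index 51–100; slope 49/44.23, offset 33.80.
AQI = 51 + 49/44.23·33.80 ≈ 88.45 ⇒ 88.
Cairo: row 304.36–432.04 (AQI 151–200). (200−151)·(318.01−304.36)/(432.04−304.36) + 151 = 49·13.65/127.68 + 151 ≈ 156.24 → 156.
Riyadh 233.44: bracket 131.48–304.35 → index 101–150; slope 49/172.87, offset 101.96.
AQI = 101 + 49/172.87·101.96 ≈ 129.90 ⇒ 130.
AQIs: Houston=239, Fresno=115, Seoul=88, Cairo=156, Riyadh=130. Sum = 239 + 115 + 88 + 156 + 130 = 728.

728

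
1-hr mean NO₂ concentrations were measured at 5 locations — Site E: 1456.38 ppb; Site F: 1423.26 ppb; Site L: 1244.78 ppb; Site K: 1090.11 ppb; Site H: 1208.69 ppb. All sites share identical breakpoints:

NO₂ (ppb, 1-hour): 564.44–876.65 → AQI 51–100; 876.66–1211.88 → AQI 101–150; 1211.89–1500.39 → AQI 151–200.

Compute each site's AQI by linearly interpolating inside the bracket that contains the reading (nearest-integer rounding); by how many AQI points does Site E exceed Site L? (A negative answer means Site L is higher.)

36

Site E: 1456.38 lies in 1211.89–1500.39, so I_lo=151, I_hi=200, C_lo=1211.89, C_hi=1500.39.
(200−151)/(1500.39−1211.89) × (1456.38−1211.89) + 151 = 49/288.50 × 244.49 + 151 ≈ 192.53 → 193.
Site F 1423.26: bracket 1211.89–1500.39 → index 151–200; slope 49/288.50, offset 211.37.
AQI = 151 + 49/288.50·211.37 ≈ 186.90 ⇒ 187.
Site L: 1244.78 lies in 1211.89–1500.39, so I_lo=151, I_hi=200, C_lo=1211.89, C_hi=1500.39.
(200−151)/(1500.39−1211.89) × (1244.78−1211.89) + 151 = 49/288.50 × 32.89 + 151 ≈ 156.59 → 157.
Site K: row 876.66–1211.88 (AQI 101–150). (150−101)·(1090.11−876.66)/(1211.88−876.66) + 101 = 49·213.45/335.22 + 101 ≈ 132.20 → 132.
Site H: 1208.69 lies in 876.66–1211.88, so I_lo=101, I_hi=150, C_lo=876.66, C_hi=1211.88.
(150−101)/(1211.88−876.66) × (1208.69−876.66) + 101 = 49/335.22 × 332.03 + 101 ≈ 149.53 → 150.
AQIs: Site E=193, Site F=187, Site L=157, Site K=132, Site H=150. Site E (193) − Site L (157) = 36.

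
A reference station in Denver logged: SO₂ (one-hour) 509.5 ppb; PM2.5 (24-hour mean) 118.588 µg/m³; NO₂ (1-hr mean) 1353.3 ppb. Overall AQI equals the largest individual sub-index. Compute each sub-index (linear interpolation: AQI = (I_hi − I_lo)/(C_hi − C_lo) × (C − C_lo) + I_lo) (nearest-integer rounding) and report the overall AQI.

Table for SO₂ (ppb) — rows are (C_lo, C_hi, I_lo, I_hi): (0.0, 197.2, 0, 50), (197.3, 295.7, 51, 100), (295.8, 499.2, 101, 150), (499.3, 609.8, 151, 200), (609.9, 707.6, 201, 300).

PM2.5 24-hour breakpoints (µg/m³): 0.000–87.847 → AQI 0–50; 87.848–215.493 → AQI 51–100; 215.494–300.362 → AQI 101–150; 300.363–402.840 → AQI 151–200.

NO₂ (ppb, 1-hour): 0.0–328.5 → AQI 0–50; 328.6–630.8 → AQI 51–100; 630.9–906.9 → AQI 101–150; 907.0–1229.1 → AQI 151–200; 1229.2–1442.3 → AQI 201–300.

259

SO₂: 509.5 ∈ [499.3, 609.8] ↔ index [151, 200].
151 + (509.5−499.3)·(200−151)/(609.8−499.3) = 151 + 10.2·49/110.5 ≈ 155.52, so AQI = 156.
PM2.5: 118.588 lies in 87.848–215.493, so I_lo=51, I_hi=100, C_lo=87.848, C_hi=215.493.
(100−51)/(215.493−87.848) × (118.588−87.848) + 51 = 49/127.645 × 30.740 + 51 ≈ 62.80 → 63.
NO₂: row 1229.2–1442.3 (AQI 201–300). (300−201)·(1353.3−1229.2)/(1442.3−1229.2) + 201 = 99·124.1/213.1 + 201 ≈ 258.65 → 259.
Sub-indices: SO₂→156, PM2.5→63, NO₂→259. Overall AQI = max = 259; dominant pollutant is NO₂.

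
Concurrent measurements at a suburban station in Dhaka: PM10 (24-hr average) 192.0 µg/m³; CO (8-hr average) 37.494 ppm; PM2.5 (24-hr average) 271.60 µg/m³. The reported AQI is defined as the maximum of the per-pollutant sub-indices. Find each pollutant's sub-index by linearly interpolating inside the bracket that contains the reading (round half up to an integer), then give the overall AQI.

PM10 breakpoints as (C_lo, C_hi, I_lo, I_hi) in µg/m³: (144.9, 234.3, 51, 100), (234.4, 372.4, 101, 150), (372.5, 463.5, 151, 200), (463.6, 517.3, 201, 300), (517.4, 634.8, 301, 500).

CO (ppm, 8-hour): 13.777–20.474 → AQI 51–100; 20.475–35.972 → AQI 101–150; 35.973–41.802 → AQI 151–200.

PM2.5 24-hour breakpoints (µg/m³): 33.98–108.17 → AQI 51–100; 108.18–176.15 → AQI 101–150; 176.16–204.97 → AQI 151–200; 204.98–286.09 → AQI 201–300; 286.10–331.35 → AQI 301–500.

PM10 192.0: bracket 144.9–234.3 → index 51–100; slope 49/89.4, offset 47.1.
AQI = 51 + 49/89.4·47.1 ≈ 76.82 ⇒ 77.
CO: 37.494 lies in 35.973–41.802, so I_lo=151, I_hi=200, C_lo=35.973, C_hi=41.802.
(200−151)/(41.802−35.973) × (37.494−35.973) + 151 = 49/5.829 × 1.521 + 151 ≈ 163.79 → 164.
PM2.5 271.60: bracket 204.98–286.09 → index 201–300; slope 99/81.11, offset 66.62.
AQI = 201 + 99/81.11·66.62 ≈ 282.31 ⇒ 282.
Sub-indices: PM10→77, CO→164, PM2.5→282. Overall AQI = max = 282; dominant pollutant is PM2.5.
AQI 282: Very Unhealthy.

282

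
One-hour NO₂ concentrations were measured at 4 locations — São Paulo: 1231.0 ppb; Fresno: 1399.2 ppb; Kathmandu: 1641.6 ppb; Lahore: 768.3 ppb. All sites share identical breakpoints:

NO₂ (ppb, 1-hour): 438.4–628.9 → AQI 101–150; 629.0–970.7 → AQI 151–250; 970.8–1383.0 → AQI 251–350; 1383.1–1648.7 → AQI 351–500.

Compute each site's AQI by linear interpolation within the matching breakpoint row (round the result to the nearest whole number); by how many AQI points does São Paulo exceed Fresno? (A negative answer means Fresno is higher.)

São Paulo 1231.0: bracket 970.8–1383.0 → index 251–350; slope 99/412.2, offset 260.2.
AQI = 251 + 99/412.2·260.2 ≈ 313.49 ⇒ 313.
Fresno: 1399.2 lies in 1383.1–1648.7, so I_lo=351, I_hi=500, C_lo=1383.1, C_hi=1648.7.
(500−351)/(1648.7−1383.1) × (1399.2−1383.1) + 351 = 149/265.6 × 16.1 + 351 ≈ 360.03 → 360.
Kathmandu: row 1383.1–1648.7 (AQI 351–500). (500−351)·(1641.6−1383.1)/(1648.7−1383.1) + 351 = 149·258.5/265.6 + 351 ≈ 496.02 → 496.
Lahore 768.3: bracket 629.0–970.7 → index 151–250; slope 99/341.7, offset 139.3.
AQI = 151 + 99/341.7·139.3 ≈ 191.36 ⇒ 191.
AQIs: São Paulo=313, Fresno=360, Kathmandu=496, Lahore=191. São Paulo (313) − Fresno (360) = -47.

-47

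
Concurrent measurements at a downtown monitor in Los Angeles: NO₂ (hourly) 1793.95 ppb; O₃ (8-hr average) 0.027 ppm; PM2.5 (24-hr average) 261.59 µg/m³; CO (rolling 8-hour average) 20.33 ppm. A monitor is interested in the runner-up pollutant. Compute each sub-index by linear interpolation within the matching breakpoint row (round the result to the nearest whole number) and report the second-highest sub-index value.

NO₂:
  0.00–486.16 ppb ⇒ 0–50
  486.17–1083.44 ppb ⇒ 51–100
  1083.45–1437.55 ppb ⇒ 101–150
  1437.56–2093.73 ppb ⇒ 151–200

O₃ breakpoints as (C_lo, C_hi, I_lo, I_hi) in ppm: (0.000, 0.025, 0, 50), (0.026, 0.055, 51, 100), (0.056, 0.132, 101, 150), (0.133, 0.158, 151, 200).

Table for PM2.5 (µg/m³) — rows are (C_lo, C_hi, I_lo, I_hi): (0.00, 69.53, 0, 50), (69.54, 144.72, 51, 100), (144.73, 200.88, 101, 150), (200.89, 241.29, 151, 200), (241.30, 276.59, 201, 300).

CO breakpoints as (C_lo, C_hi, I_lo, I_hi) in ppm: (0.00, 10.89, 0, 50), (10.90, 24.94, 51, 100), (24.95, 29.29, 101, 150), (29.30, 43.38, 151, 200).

NO₂: 1793.95 ∈ [1437.56, 2093.73] ↔ index [151, 200].
151 + (1793.95−1437.56)·(200−151)/(2093.73−1437.56) = 151 + 356.39·49/656.17 ≈ 177.61, so AQI = 178.
O₃: 0.027 lies in 0.026–0.055, so I_lo=51, I_hi=100, C_lo=0.026, C_hi=0.055.
(100−51)/(0.055−0.026) × (0.027−0.026) + 51 = 49/0.029 × 0.001 + 51 ≈ 52.69 → 53.
PM2.5: 261.59 ∈ [241.30, 276.59] ↔ index [201, 300].
201 + (261.59−241.30)·(300−201)/(276.59−241.30) = 201 + 20.29·99/35.29 ≈ 257.92, so AQI = 258.
CO: row 10.90–24.94 (AQI 51–100). (100−51)·(20.33−10.90)/(24.94−10.90) + 51 = 49·9.43/14.04 + 51 ≈ 83.91 → 84.
Sub-indices: NO₂→178, O₃→53, PM2.5→258, CO→84. Ranked high→low: 258, 178, 84, 53. Second-highest sub-index = 178.

178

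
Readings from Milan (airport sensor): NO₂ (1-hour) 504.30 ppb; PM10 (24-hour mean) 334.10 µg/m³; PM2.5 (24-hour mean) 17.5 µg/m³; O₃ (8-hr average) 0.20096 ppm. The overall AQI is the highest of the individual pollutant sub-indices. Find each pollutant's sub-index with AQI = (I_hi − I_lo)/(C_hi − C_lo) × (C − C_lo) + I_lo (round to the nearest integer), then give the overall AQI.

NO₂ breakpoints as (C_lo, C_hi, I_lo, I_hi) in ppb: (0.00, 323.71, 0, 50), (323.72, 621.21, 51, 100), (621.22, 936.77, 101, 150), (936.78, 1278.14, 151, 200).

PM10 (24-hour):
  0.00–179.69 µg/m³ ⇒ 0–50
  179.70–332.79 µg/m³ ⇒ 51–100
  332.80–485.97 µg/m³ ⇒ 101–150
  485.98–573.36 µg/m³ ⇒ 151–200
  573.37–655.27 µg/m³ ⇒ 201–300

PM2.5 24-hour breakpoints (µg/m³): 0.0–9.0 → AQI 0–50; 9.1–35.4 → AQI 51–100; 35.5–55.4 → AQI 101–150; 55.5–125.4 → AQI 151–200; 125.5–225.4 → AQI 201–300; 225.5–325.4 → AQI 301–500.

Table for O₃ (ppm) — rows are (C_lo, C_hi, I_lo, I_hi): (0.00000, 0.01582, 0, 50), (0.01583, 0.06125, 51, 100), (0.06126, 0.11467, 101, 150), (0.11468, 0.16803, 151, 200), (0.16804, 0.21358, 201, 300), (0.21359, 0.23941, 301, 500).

273

NO₂: 504.30 lies in 323.72–621.21, so I_lo=51, I_hi=100, C_lo=323.72, C_hi=621.21.
(100−51)/(621.21−323.72) × (504.30−323.72) + 51 = 49/297.49 × 180.58 + 51 ≈ 80.74 → 81.
PM10: 334.10 lies in 332.80–485.97, so I_lo=101, I_hi=150, C_lo=332.80, C_hi=485.97.
(150−101)/(485.97−332.80) × (334.10−332.80) + 101 = 49/153.17 × 1.30 + 101 ≈ 101.42 → 101.
PM2.5: 17.5 ∈ [9.1, 35.4] ↔ index [51, 100].
51 + (17.5−9.1)·(100−51)/(35.4−9.1) = 51 + 8.4·49/26.3 ≈ 66.65, so AQI = 67.
O₃ 0.20096: bracket 0.16804–0.21358 → index 201–300; slope 99/0.04554, offset 0.03292.
AQI = 201 + 99/0.04554·0.03292 ≈ 272.57 ⇒ 273.
Sub-indices: NO₂→81, PM10→101, PM2.5→67, O₃→273. Overall AQI = max = 273; dominant pollutant is O₃.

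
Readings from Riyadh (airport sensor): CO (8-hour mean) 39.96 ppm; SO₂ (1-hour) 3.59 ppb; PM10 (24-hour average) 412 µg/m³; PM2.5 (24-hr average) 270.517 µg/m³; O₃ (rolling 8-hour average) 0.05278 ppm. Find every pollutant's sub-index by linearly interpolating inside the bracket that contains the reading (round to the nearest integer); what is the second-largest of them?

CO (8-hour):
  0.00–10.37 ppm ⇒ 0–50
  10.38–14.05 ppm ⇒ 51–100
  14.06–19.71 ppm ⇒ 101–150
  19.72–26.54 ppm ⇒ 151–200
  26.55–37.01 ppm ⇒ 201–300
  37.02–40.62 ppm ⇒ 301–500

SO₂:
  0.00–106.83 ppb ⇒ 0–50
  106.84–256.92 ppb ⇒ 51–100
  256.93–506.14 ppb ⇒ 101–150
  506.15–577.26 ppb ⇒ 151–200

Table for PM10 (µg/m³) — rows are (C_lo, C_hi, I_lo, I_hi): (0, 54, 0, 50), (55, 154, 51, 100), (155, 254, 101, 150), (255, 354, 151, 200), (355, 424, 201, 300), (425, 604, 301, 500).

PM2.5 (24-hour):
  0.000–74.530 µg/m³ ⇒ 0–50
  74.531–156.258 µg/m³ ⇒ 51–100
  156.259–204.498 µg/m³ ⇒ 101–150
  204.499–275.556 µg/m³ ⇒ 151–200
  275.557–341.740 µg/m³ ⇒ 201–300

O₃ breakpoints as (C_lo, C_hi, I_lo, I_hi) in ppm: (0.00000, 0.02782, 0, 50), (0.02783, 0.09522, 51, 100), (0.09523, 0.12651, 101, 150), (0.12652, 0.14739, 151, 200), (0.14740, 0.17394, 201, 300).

283

CO: 39.96 lies in 37.02–40.62, so I_lo=301, I_hi=500, C_lo=37.02, C_hi=40.62.
(500−301)/(40.62−37.02) × (39.96−37.02) + 301 = 199/3.60 × 2.94 + 301 ≈ 463.52 → 464.
SO₂: row 0.00–106.83 (AQI 0–50). (50−0)·(3.59−0.00)/(106.83−0.00) + 0 = 50·3.59/106.83 + 0 ≈ 1.68 → 2.
PM10: 412 lies in 355–424, so I_lo=201, I_hi=300, C_lo=355, C_hi=424.
(300−201)/(424−355) × (412−355) + 201 = 99/69 × 57 + 201 ≈ 282.78 → 283.
PM2.5 270.517: bracket 204.499–275.556 → index 151–200; slope 49/71.057, offset 66.018.
AQI = 151 + 49/71.057·66.018 ≈ 196.53 ⇒ 197.
O₃: row 0.02783–0.09522 (AQI 51–100). (100−51)·(0.05278−0.02783)/(0.09522−0.02783) + 51 = 49·0.02495/0.06739 + 51 ≈ 69.14 → 69.
Sub-indices: CO→464, SO₂→2, PM10→283, PM2.5→197, O₃→69. Ranked high→low: 464, 283, 197, 69, 2. Second-highest sub-index = 283.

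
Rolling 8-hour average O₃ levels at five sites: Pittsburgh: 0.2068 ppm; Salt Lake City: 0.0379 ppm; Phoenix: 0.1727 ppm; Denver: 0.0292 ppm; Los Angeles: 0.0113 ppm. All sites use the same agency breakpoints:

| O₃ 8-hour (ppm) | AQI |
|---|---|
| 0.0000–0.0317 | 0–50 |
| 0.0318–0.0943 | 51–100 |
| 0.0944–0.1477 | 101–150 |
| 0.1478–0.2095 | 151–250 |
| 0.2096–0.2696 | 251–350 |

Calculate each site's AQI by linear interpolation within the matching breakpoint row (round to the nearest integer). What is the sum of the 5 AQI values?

Pittsburgh 0.2068: bracket 0.1478–0.2095 → index 151–250; slope 99/0.0617, offset 0.0590.
AQI = 151 + 99/0.0617·0.0590 ≈ 245.67 ⇒ 246.
Salt Lake City: row 0.0318–0.0943 (AQI 51–100). (100−51)·(0.0379−0.0318)/(0.0943−0.0318) + 51 = 49·0.0061/0.0625 + 51 ≈ 55.78 → 56.
Phoenix: 0.1727 ∈ [0.1478, 0.2095] ↔ index [151, 250].
151 + (0.1727−0.1478)·(250−151)/(0.2095−0.1478) = 151 + 0.0249·99/0.0617 ≈ 190.95, so AQI = 191.
Denver 0.0292: bracket 0.0000–0.0317 → index 0–50; slope 50/0.0317, offset 0.0292.
AQI = 0 + 50/0.0317·0.0292 ≈ 46.06 ⇒ 46.
Los Angeles: 0.0113 ∈ [0.0000, 0.0317] ↔ index [0, 50].
0 + (0.0113−0.0000)·(50−0)/(0.0317−0.0000) = 0 + 0.0113·50/0.0317 ≈ 17.82, so AQI = 18.
AQIs: Pittsburgh=246, Salt Lake City=56, Phoenix=191, Denver=46, Los Angeles=18. Sum = 246 + 56 + 191 + 46 + 18 = 557.

557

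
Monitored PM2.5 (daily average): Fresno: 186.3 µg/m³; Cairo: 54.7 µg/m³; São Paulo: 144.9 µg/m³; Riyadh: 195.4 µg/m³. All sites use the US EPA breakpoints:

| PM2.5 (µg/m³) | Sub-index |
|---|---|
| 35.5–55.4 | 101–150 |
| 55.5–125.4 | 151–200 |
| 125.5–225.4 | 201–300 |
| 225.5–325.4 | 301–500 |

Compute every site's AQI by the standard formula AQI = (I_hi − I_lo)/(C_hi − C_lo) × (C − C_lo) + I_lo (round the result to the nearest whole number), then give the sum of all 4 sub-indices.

Fresno: row 125.5–225.4 (AQI 201–300). (300−201)·(186.3−125.5)/(225.4−125.5) + 201 = 99·60.8/99.9 + 201 ≈ 261.25 → 261.
Cairo 54.7: bracket 35.5–55.4 → index 101–150; slope 49/19.9, offset 19.2.
AQI = 101 + 49/19.9·19.2 ≈ 148.28 ⇒ 148.
São Paulo: 144.9 lies in 125.5–225.4, so I_lo=201, I_hi=300, C_lo=125.5, C_hi=225.4.
(300−201)/(225.4−125.5) × (144.9−125.5) + 201 = 99/99.9 × 19.4 + 201 ≈ 220.23 → 220.
Riyadh 195.4: bracket 125.5–225.4 → index 201–300; slope 99/99.9, offset 69.9.
AQI = 201 + 99/99.9·69.9 ≈ 270.27 ⇒ 270.
AQIs: Fresno=261, Cairo=148, São Paulo=220, Riyadh=270. Sum = 261 + 148 + 220 + 270 = 899.

899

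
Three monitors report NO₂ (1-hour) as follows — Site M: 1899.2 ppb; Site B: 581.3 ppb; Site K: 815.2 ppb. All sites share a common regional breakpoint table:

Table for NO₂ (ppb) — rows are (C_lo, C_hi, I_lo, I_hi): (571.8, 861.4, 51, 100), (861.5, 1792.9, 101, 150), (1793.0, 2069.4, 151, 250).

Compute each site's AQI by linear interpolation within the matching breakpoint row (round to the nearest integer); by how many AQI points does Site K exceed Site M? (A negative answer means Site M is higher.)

Site M: row 1793.0–2069.4 (AQI 151–250). (250−151)·(1899.2−1793.0)/(2069.4−1793.0) + 151 = 99·106.2/276.4 + 151 ≈ 189.04 → 189.
Site B 581.3: bracket 571.8–861.4 → index 51–100; slope 49/289.6, offset 9.5.
AQI = 51 + 49/289.6·9.5 ≈ 52.61 ⇒ 53.
Site K: 815.2 lies in 571.8–861.4, so I_lo=51, I_hi=100, C_lo=571.8, C_hi=861.4.
(100−51)/(861.4−571.8) × (815.2−571.8) + 51 = 49/289.6 × 243.4 + 51 ≈ 92.18 → 92.
AQIs: Site M=189, Site B=53, Site K=92. Site K (92) − Site M (189) = -97.

-97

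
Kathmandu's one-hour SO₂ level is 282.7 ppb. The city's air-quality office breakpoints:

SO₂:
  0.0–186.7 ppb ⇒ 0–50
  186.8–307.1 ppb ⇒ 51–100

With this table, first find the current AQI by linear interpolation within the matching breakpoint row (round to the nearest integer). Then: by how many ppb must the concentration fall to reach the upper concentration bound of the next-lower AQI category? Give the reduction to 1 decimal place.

96.0

SO₂: 282.7 lies in 186.8–307.1, so I_lo=51, I_hi=100, C_lo=186.8, C_hi=307.1.
(100−51)/(307.1−186.8) × (282.7−186.8) + 51 = 49/120.3 × 95.9 + 51 ≈ 90.06 → 90.
Current AQI 90 is in the Moderate range (51–100). The next-lower category tops out at AQI 50, whose upper concentration bound is 186.7 ppb.
Reduction needed = 282.7 − 186.7 = 96.0 ppb.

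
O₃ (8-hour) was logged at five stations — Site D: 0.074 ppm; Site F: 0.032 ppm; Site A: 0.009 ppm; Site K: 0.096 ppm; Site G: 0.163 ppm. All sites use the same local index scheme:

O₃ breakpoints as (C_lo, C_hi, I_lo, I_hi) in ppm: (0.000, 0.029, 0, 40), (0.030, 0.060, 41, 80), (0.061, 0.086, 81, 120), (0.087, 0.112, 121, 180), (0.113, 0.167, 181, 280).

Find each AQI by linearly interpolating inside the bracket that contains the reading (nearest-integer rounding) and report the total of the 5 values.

Site D 0.074: bracket 0.061–0.086 → index 81–120; slope 39/0.025, offset 0.013.
AQI = 81 + 39/0.025·0.013 ≈ 101.28 ⇒ 101.
Site F: 0.032 lies in 0.030–0.060, so I_lo=41, I_hi=80, C_lo=0.030, C_hi=0.060.
(80−41)/(0.060−0.030) × (0.032−0.030) + 41 = 39/0.030 × 0.002 + 41 ≈ 43.60 → 44.
Site A: 0.009 lies in 0.000–0.029, so I_lo=0, I_hi=40, C_lo=0.000, C_hi=0.029.
(40−0)/(0.029−0.000) × (0.009−0.000) + 0 = 40/0.029 × 0.009 + 0 ≈ 12.41 → 12.
Site K: 0.096 ∈ [0.087, 0.112] ↔ index [121, 180].
121 + (0.096−0.087)·(180−121)/(0.112−0.087) = 121 + 0.009·59/0.025 ≈ 142.24, so AQI = 142.
Site G: 0.163 lies in 0.113–0.167, so I_lo=181, I_hi=280, C_lo=0.113, C_hi=0.167.
(280−181)/(0.167−0.113) × (0.163−0.113) + 181 = 99/0.054 × 0.050 + 181 ≈ 272.67 → 273.
AQIs: Site D=101, Site F=44, Site A=12, Site K=142, Site G=273. Sum = 101 + 44 + 12 + 142 + 273 = 572.

572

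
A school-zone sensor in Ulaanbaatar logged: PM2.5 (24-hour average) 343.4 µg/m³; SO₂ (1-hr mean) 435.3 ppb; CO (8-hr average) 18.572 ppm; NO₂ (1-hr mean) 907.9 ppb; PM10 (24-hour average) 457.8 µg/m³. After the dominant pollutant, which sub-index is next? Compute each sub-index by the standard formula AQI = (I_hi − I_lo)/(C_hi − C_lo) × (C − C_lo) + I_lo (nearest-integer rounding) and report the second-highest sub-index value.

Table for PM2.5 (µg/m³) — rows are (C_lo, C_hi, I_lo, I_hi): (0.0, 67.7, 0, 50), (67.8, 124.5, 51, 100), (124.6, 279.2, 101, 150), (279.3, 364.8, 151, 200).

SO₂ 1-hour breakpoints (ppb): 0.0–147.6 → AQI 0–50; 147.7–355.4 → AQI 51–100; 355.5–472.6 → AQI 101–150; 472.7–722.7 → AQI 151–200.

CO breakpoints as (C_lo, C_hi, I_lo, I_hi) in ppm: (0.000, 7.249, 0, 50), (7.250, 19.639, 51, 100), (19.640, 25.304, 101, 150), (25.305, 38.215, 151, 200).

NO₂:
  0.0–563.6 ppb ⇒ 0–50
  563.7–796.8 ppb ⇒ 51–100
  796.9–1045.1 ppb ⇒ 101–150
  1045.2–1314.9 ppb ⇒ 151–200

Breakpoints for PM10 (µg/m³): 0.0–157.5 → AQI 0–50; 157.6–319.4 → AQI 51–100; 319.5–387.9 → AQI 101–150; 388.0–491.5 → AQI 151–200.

184

PM2.5: 343.4 lies in 279.3–364.8, so I_lo=151, I_hi=200, C_lo=279.3, C_hi=364.8.
(200−151)/(364.8−279.3) × (343.4−279.3) + 151 = 49/85.5 × 64.1 + 151 ≈ 187.74 → 188.
SO₂: row 355.5–472.6 (AQI 101–150). (150−101)·(435.3−355.5)/(472.6−355.5) + 101 = 49·79.8/117.1 + 101 ≈ 134.39 → 134.
CO: row 7.250–19.639 (AQI 51–100). (100−51)·(18.572−7.250)/(19.639−7.250) + 51 = 49·11.322/12.389 + 51 ≈ 95.78 → 96.
NO₂ 907.9: bracket 796.9–1045.1 → index 101–150; slope 49/248.2, offset 111.0.
AQI = 101 + 49/248.2·111.0 ≈ 122.91 ⇒ 123.
PM10: 457.8 lies in 388.0–491.5, so I_lo=151, I_hi=200, C_lo=388.0, C_hi=491.5.
(200−151)/(491.5−388.0) × (457.8−388.0) + 151 = 49/103.5 × 69.8 + 151 ≈ 184.05 → 184.
Sub-indices: PM2.5→188, SO₂→134, CO→96, NO₂→123, PM10→184. Ranked high→low: 188, 184, 134, 123, 96. Second-highest sub-index = 184.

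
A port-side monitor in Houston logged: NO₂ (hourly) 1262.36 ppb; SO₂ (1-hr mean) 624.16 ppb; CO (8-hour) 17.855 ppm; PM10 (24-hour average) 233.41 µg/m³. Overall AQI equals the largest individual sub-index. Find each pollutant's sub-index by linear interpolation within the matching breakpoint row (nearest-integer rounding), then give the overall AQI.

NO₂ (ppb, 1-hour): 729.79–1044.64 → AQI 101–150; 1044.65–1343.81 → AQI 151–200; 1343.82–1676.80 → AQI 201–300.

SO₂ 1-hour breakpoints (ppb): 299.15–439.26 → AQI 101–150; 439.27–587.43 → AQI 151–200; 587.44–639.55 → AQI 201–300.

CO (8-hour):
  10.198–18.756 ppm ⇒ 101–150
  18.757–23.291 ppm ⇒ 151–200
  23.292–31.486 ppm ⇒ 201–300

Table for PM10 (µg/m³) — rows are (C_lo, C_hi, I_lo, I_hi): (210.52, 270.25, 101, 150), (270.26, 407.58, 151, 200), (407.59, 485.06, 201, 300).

NO₂: 1262.36 lies in 1044.65–1343.81, so I_lo=151, I_hi=200, C_lo=1044.65, C_hi=1343.81.
(200−151)/(1343.81−1044.65) × (1262.36−1044.65) + 151 = 49/299.16 × 217.71 + 151 ≈ 186.66 → 187.
SO₂ 624.16: bracket 587.44–639.55 → index 201–300; slope 99/52.11, offset 36.72.
AQI = 201 + 99/52.11·36.72 ≈ 270.76 ⇒ 271.
CO: 17.855 ∈ [10.198, 18.756] ↔ index [101, 150].
101 + (17.855−10.198)·(150−101)/(18.756−10.198) = 101 + 7.657·49/8.558 ≈ 144.84, so AQI = 145.
PM10: 233.41 lies in 210.52–270.25, so I_lo=101, I_hi=150, C_lo=210.52, C_hi=270.25.
(150−101)/(270.25−210.52) × (233.41−210.52) + 101 = 49/59.73 × 22.89 + 101 ≈ 119.78 → 120.
Sub-indices: NO₂→187, SO₂→271, CO→145, PM10→120. Overall AQI = max = 271; dominant pollutant is SO₂.

271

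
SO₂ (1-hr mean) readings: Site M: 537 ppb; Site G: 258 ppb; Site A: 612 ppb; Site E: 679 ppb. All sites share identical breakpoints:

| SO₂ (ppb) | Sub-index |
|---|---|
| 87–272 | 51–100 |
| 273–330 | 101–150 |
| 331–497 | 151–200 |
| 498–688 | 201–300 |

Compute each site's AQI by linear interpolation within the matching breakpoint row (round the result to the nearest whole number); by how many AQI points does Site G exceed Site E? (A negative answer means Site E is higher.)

Site M: 537 lies in 498–688, so I_lo=201, I_hi=300, C_lo=498, C_hi=688.
(300−201)/(688−498) × (537−498) + 201 = 99/190 × 39 + 201 ≈ 221.32 → 221.
Site G: 258 lies in 87–272, so I_lo=51, I_hi=100, C_lo=87, C_hi=272.
(100−51)/(272−87) × (258−87) + 51 = 49/185 × 171 + 51 ≈ 96.29 → 96.
Site A 612: bracket 498–688 → index 201–300; slope 99/190, offset 114.
AQI = 201 + 99/190·114 ≈ 260.40 ⇒ 260.
Site E: 679 lies in 498–688, so I_lo=201, I_hi=300, C_lo=498, C_hi=688.
(300−201)/(688−498) × (679−498) + 201 = 99/190 × 181 + 201 ≈ 295.31 → 295.
AQIs: Site M=221, Site G=96, Site A=260, Site E=295. Site G (96) − Site E (295) = -199.

-199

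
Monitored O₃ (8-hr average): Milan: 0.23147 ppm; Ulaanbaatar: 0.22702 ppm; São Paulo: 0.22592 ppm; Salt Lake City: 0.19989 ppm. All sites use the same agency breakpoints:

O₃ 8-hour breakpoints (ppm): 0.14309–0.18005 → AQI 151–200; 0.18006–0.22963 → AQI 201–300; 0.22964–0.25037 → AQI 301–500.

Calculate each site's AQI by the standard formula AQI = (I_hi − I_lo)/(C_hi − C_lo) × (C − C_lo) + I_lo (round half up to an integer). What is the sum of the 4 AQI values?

1148

Milan 0.23147: bracket 0.22964–0.25037 → index 301–500; slope 199/0.02073, offset 0.00183.
AQI = 301 + 199/0.02073·0.00183 ≈ 318.57 ⇒ 319.
Ulaanbaatar: 0.22702 ∈ [0.18006, 0.22963] ↔ index [201, 300].
201 + (0.22702−0.18006)·(300−201)/(0.22963−0.18006) = 201 + 0.04696·99/0.04957 ≈ 294.79, so AQI = 295.
São Paulo: 0.22592 lies in 0.18006–0.22963, so I_lo=201, I_hi=300, C_lo=0.18006, C_hi=0.22963.
(300−201)/(0.22963−0.18006) × (0.22592−0.18006) + 201 = 99/0.04957 × 0.04586 + 201 ≈ 292.59 → 293.
Salt Lake City: 0.19989 ∈ [0.18006, 0.22963] ↔ index [201, 300].
201 + (0.19989−0.18006)·(300−201)/(0.22963−0.18006) = 201 + 0.01983·99/0.04957 ≈ 240.60, so AQI = 241.
AQIs: Milan=319, Ulaanbaatar=295, São Paulo=293, Salt Lake City=241. Sum = 319 + 295 + 293 + 241 = 1148.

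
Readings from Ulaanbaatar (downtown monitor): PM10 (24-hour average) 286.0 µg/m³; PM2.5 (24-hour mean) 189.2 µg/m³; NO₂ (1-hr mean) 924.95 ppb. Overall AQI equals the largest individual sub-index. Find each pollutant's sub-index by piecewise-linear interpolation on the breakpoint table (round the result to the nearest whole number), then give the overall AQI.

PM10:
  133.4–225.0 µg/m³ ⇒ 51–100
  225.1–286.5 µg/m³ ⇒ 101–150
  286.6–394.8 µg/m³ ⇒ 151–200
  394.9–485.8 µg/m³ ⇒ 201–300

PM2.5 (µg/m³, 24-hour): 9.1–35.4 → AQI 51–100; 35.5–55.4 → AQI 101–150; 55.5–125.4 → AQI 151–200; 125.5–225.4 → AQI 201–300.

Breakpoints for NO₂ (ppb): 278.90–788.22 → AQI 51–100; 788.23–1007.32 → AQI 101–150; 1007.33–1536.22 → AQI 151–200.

264

PM10: 286.0 ∈ [225.1, 286.5] ↔ index [101, 150].
101 + (286.0−225.1)·(150−101)/(286.5−225.1) = 101 + 60.9·49/61.4 ≈ 149.60, so AQI = 150.
PM2.5: 189.2 lies in 125.5–225.4, so I_lo=201, I_hi=300, C_lo=125.5, C_hi=225.4.
(300−201)/(225.4−125.5) × (189.2−125.5) + 201 = 99/99.9 × 63.7 + 201 ≈ 264.13 → 264.
NO₂ 924.95: bracket 788.23–1007.32 → index 101–150; slope 49/219.09, offset 136.72.
AQI = 101 + 49/219.09·136.72 ≈ 131.58 ⇒ 132.
Sub-indices: PM10→150, PM2.5→264, NO₂→132. Overall AQI = max = 264; dominant pollutant is PM2.5.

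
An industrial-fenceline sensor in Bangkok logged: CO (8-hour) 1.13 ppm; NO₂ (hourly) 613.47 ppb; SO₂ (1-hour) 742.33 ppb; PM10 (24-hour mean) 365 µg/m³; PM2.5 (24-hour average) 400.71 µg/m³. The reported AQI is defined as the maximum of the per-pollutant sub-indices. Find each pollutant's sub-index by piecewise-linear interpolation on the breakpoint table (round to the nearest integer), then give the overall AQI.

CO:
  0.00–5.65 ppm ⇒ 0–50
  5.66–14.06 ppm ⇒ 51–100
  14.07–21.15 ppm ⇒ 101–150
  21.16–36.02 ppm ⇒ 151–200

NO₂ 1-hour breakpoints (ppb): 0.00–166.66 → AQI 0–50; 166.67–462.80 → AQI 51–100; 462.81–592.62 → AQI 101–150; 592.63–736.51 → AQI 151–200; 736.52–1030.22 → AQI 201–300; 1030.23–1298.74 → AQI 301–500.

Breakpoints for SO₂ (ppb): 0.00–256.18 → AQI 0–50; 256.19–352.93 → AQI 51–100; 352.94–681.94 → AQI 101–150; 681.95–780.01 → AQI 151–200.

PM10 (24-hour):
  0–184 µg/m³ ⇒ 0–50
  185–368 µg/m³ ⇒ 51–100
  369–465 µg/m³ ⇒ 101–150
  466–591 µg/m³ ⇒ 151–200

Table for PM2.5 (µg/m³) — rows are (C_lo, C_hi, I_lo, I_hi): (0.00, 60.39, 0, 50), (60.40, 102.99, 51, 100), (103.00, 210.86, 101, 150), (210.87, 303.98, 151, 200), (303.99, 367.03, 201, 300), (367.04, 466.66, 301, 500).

368

CO: row 0.00–5.65 (AQI 0–50). (50−0)·(1.13−0.00)/(5.65−0.00) + 0 = 50·1.13/5.65 + 0 ≈ 10.00 → 10.
NO₂: row 592.63–736.51 (AQI 151–200). (200−151)·(613.47−592.63)/(736.51−592.63) + 151 = 49·20.84/143.88 + 151 ≈ 158.10 → 158.
SO₂: row 681.95–780.01 (AQI 151–200). (200−151)·(742.33−681.95)/(780.01−681.95) + 151 = 49·60.38/98.06 + 151 ≈ 181.17 → 181.
PM10: 365 ∈ [185, 368] ↔ index [51, 100].
51 + (365−185)·(100−51)/(368−185) = 51 + 180·49/183 ≈ 99.20, so AQI = 99.
PM2.5: 400.71 ∈ [367.04, 466.66] ↔ index [301, 500].
301 + (400.71−367.04)·(500−301)/(466.66−367.04) = 301 + 33.67·199/99.62 ≈ 368.26, so AQI = 368.
Sub-indices: CO→10, NO₂→158, SO₂→181, PM10→99, PM2.5→368. Overall AQI = max = 368; dominant pollutant is PM2.5.
AQI 368: Hazardous.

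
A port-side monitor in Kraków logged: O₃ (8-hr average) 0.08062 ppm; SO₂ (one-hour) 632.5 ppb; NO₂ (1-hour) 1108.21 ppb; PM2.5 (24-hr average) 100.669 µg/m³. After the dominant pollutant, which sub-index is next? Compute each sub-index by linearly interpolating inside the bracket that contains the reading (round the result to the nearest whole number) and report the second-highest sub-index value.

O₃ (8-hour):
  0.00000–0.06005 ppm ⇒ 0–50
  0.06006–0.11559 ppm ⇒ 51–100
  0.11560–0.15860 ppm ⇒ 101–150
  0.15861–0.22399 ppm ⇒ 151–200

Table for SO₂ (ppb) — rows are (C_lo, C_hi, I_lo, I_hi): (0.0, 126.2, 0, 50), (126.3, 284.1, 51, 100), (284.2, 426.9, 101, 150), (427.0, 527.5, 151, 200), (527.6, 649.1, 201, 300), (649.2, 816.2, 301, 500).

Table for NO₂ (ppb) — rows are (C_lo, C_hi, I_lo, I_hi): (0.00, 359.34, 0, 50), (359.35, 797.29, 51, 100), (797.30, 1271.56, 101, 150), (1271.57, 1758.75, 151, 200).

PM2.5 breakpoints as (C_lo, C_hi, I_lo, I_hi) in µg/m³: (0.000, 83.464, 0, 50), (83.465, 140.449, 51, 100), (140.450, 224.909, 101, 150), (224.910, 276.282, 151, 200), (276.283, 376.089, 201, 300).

133

O₃: row 0.06006–0.11559 (AQI 51–100). (100−51)·(0.08062−0.06006)/(0.11559−0.06006) + 51 = 49·0.02056/0.05553 + 51 ≈ 69.14 → 69.
SO₂: 632.5 lies in 527.6–649.1, so I_lo=201, I_hi=300, C_lo=527.6, C_hi=649.1.
(300−201)/(649.1−527.6) × (632.5−527.6) + 201 = 99/121.5 × 104.9 + 201 ≈ 286.47 → 286.
NO₂ 1108.21: bracket 797.30–1271.56 → index 101–150; slope 49/474.26, offset 310.91.
AQI = 101 + 49/474.26·310.91 ≈ 133.12 ⇒ 133.
PM2.5: 100.669 ∈ [83.465, 140.449] ↔ index [51, 100].
51 + (100.669−83.465)·(100−51)/(140.449−83.465) = 51 + 17.204·49/56.984 ≈ 65.79, so AQI = 66.
Sub-indices: O₃→69, SO₂→286, NO₂→133, PM2.5→66. Ranked high→low: 286, 133, 69, 66. Second-highest sub-index = 133.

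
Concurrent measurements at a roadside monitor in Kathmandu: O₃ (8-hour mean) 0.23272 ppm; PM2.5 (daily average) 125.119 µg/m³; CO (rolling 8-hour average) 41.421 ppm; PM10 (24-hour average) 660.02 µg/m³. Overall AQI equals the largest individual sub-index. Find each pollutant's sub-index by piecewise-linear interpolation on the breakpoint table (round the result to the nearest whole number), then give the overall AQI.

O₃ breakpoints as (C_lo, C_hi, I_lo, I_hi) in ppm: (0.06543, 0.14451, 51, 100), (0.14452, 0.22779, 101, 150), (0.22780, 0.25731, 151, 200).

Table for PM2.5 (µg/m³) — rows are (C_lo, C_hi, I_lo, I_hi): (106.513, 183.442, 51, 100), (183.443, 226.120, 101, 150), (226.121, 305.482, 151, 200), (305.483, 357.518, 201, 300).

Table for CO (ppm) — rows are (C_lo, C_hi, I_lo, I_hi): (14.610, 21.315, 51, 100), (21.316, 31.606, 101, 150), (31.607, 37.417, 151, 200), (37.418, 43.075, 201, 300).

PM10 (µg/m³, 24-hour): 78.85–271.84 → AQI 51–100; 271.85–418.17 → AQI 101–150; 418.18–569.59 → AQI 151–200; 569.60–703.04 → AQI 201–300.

271

O₃: 0.23272 ∈ [0.22780, 0.25731] ↔ index [151, 200].
151 + (0.23272−0.22780)·(200−151)/(0.25731−0.22780) = 151 + 0.00492·49/0.02951 ≈ 159.17, so AQI = 159.
PM2.5 125.119: bracket 106.513–183.442 → index 51–100; slope 49/76.929, offset 18.606.
AQI = 51 + 49/76.929·18.606 ≈ 62.85 ⇒ 63.
CO: 41.421 ∈ [37.418, 43.075] ↔ index [201, 300].
201 + (41.421−37.418)·(300−201)/(43.075−37.418) = 201 + 4.003·99/5.657 ≈ 271.05, so AQI = 271.
PM10: row 569.60–703.04 (AQI 201–300). (300−201)·(660.02−569.60)/(703.04−569.60) + 201 = 99·90.42/133.44 + 201 ≈ 268.08 → 268.
Sub-indices: O₃→159, PM2.5→63, CO→271, PM10→268. Overall AQI = max = 271; dominant pollutant is CO.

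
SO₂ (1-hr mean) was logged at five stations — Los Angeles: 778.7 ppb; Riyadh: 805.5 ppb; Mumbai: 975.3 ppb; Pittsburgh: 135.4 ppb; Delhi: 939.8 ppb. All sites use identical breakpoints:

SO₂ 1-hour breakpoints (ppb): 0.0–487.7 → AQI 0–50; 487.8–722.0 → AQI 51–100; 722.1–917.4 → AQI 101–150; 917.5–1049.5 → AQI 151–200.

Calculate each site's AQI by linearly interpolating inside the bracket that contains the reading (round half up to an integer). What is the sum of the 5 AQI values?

582

Los Angeles 778.7: bracket 722.1–917.4 → index 101–150; slope 49/195.3, offset 56.6.
AQI = 101 + 49/195.3·56.6 ≈ 115.20 ⇒ 115.
Riyadh 805.5: bracket 722.1–917.4 → index 101–150; slope 49/195.3, offset 83.4.
AQI = 101 + 49/195.3·83.4 ≈ 121.92 ⇒ 122.
Mumbai: row 917.5–1049.5 (AQI 151–200). (200−151)·(975.3−917.5)/(1049.5−917.5) + 151 = 49·57.8/132.0 + 151 ≈ 172.46 → 172.
Pittsburgh: row 0.0–487.7 (AQI 0–50). (50−0)·(135.4−0.0)/(487.7−0.0) + 0 = 50·135.4/487.7 + 0 ≈ 13.88 → 14.
Delhi 939.8: bracket 917.5–1049.5 → index 151–200; slope 49/132.0, offset 22.3.
AQI = 151 + 49/132.0·22.3 ≈ 159.28 ⇒ 159.
AQIs: Los Angeles=115, Riyadh=122, Mumbai=172, Pittsburgh=14, Delhi=159. Sum = 115 + 122 + 172 + 14 + 159 = 582.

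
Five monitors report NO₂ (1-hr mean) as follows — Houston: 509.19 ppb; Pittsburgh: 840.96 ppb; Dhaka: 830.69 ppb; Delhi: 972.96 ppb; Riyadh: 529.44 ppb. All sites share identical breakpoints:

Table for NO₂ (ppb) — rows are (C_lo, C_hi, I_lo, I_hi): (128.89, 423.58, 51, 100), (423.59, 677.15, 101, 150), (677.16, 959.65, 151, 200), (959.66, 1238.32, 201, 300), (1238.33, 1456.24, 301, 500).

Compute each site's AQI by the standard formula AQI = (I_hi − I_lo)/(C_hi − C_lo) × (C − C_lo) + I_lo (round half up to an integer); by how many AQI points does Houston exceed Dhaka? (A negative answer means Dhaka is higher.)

-60

Houston: row 423.59–677.15 (AQI 101–150). (150−101)·(509.19−423.59)/(677.15−423.59) + 101 = 49·85.60/253.56 + 101 ≈ 117.54 → 118.
Pittsburgh: 840.96 ∈ [677.16, 959.65] ↔ index [151, 200].
151 + (840.96−677.16)·(200−151)/(959.65−677.16) = 151 + 163.80·49/282.49 ≈ 179.41, so AQI = 179.
Dhaka: 830.69 lies in 677.16–959.65, so I_lo=151, I_hi=200, C_lo=677.16, C_hi=959.65.
(200−151)/(959.65−677.16) × (830.69−677.16) + 151 = 49/282.49 × 153.53 + 151 ≈ 177.63 → 178.
Delhi: row 959.66–1238.32 (AQI 201–300). (300−201)·(972.96−959.66)/(1238.32−959.66) + 201 = 99·13.30/278.66 + 201 ≈ 205.73 → 206.
Riyadh: 529.44 ∈ [423.59, 677.15] ↔ index [101, 150].
101 + (529.44−423.59)·(150−101)/(677.15−423.59) = 101 + 105.85·49/253.56 ≈ 121.46, so AQI = 121.
AQIs: Houston=118, Pittsburgh=179, Dhaka=178, Delhi=206, Riyadh=121. Houston (118) − Dhaka (178) = -60.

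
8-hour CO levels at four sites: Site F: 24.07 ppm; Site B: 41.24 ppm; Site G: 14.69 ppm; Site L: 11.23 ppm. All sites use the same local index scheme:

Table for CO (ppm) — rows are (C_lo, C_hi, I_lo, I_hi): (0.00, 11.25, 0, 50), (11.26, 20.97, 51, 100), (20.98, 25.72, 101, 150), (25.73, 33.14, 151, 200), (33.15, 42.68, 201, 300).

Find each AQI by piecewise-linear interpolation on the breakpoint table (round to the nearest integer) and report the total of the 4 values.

Site F: 24.07 lies in 20.98–25.72, so I_lo=101, I_hi=150, C_lo=20.98, C_hi=25.72.
(150−101)/(25.72−20.98) × (24.07−20.98) + 101 = 49/4.74 × 3.09 + 101 ≈ 132.94 → 133.
Site B: 41.24 ∈ [33.15, 42.68] ↔ index [201, 300].
201 + (41.24−33.15)·(300−201)/(42.68−33.15) = 201 + 8.09·99/9.53 ≈ 285.04, so AQI = 285.
Site G 14.69: bracket 11.26–20.97 → index 51–100; slope 49/9.71, offset 3.43.
AQI = 51 + 49/9.71·3.43 ≈ 68.31 ⇒ 68.
Site L 11.23: bracket 0.00–11.25 → index 0–50; slope 50/11.25, offset 11.23.
AQI = 0 + 50/11.25·11.23 ≈ 49.91 ⇒ 50.
AQIs: Site F=133, Site B=285, Site G=68, Site L=50. Sum = 133 + 285 + 68 + 50 = 536.

536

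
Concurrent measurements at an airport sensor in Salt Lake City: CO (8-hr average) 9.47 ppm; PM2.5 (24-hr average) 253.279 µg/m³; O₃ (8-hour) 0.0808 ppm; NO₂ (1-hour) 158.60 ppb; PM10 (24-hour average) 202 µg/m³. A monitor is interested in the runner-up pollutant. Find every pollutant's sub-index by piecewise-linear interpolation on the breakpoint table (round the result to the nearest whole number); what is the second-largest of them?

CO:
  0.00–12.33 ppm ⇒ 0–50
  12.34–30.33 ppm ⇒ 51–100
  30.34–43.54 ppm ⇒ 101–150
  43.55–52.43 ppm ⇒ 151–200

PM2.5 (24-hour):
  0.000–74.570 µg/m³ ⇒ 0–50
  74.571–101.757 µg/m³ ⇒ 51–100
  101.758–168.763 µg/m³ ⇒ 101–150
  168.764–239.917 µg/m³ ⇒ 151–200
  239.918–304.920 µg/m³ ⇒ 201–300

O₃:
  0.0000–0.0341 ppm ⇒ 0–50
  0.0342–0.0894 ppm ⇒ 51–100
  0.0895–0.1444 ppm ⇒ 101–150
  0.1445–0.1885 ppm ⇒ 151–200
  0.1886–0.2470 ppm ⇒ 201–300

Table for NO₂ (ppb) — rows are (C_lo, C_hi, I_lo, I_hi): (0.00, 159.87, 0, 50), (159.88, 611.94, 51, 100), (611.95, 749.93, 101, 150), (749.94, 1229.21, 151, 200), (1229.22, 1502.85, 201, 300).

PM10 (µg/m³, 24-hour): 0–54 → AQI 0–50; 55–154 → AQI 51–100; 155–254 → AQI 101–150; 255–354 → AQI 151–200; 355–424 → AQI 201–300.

124

CO: 9.47 ∈ [0.00, 12.33] ↔ index [0, 50].
0 + (9.47−0.00)·(50−0)/(12.33−0.00) = 0 + 9.47·50/12.33 ≈ 38.40, so AQI = 38.
PM2.5: 253.279 lies in 239.918–304.920, so I_lo=201, I_hi=300, C_lo=239.918, C_hi=304.920.
(300−201)/(304.920−239.918) × (253.279−239.918) + 201 = 99/65.002 × 13.361 + 201 ≈ 221.35 → 221.
O₃: row 0.0342–0.0894 (AQI 51–100). (100−51)·(0.0808−0.0342)/(0.0894−0.0342) + 51 = 49·0.0466/0.0552 + 51 ≈ 92.37 → 92.
NO₂: row 0.00–159.87 (AQI 0–50). (50−0)·(158.60−0.00)/(159.87−0.00) + 0 = 50·158.60/159.87 + 0 ≈ 49.60 → 50.
PM10: 202 lies in 155–254, so I_lo=101, I_hi=150, C_lo=155, C_hi=254.
(150−101)/(254−155) × (202−155) + 101 = 49/99 × 47 + 101 ≈ 124.26 → 124.
Sub-indices: CO→38, PM2.5→221, O₃→92, NO₂→50, PM10→124. Ranked high→low: 221, 124, 92, 50, 38. Second-highest sub-index = 124.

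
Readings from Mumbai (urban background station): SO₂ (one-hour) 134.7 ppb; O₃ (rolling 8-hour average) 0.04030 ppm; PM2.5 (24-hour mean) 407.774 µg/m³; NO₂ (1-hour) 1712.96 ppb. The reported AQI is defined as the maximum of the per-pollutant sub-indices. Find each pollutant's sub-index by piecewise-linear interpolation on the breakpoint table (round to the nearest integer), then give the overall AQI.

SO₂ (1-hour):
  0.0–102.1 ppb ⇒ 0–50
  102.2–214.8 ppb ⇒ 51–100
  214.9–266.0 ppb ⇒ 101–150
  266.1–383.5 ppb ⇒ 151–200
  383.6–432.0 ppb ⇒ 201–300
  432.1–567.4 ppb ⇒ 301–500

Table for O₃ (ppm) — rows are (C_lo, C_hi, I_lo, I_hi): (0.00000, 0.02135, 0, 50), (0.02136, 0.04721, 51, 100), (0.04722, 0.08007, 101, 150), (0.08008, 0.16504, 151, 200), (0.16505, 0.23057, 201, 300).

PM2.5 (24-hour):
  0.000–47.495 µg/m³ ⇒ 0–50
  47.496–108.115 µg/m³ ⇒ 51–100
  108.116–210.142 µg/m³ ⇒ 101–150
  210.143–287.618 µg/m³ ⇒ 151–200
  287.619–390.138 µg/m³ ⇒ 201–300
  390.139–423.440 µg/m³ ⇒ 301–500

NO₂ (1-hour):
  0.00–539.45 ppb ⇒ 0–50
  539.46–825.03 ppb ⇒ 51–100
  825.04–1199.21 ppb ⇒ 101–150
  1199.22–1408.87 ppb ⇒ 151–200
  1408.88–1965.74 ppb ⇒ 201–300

SO₂: 134.7 lies in 102.2–214.8, so I_lo=51, I_hi=100, C_lo=102.2, C_hi=214.8.
(100−51)/(214.8−102.2) × (134.7−102.2) + 51 = 49/112.6 × 32.5 + 51 ≈ 65.14 → 65.
O₃ 0.04030: bracket 0.02136–0.04721 → index 51–100; slope 49/0.02585, offset 0.01894.
AQI = 51 + 49/0.02585·0.01894 ≈ 86.90 ⇒ 87.
PM2.5: 407.774 lies in 390.139–423.440, so I_lo=301, I_hi=500, C_lo=390.139, C_hi=423.440.
(500−301)/(423.440−390.139) × (407.774−390.139) + 301 = 199/33.301 × 17.635 + 301 ≈ 406.38 → 406.
NO₂: 1712.96 ∈ [1408.88, 1965.74] ↔ index [201, 300].
201 + (1712.96−1408.88)·(300−201)/(1965.74−1408.88) = 201 + 304.08·99/556.86 ≈ 255.06, so AQI = 255.
Sub-indices: SO₂→65, O₃→87, PM2.5→406, NO₂→255. Overall AQI = max = 406; dominant pollutant is PM2.5.

406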